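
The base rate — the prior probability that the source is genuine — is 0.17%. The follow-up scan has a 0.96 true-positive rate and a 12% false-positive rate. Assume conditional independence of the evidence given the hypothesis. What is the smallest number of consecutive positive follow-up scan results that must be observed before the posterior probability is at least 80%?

Prior odds = 0.0017/0.9983 = 17/9983.
Likelihood ratio of a positive result = 0.96/0.12 = 8.
Target posterior odds = 0.8/0.2 = 4.
Require 8ⁿ ≥ 4 ÷ (17/9983) = 39932/17.
8³ = 512 falls short of 39932/17 but 8⁴ = 4096 reaches it, so n = 4.

4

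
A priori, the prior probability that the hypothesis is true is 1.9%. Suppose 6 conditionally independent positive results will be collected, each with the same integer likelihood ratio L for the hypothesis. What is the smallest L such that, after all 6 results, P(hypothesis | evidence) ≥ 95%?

4

Prior odds = 0.019/0.981 = 19/981.
Target odds = 0.95/0.05 = 19.
Need L⁶ ≥ 19 ÷ (19/981) = 981.
3⁶ = 729 < 981 ≤ 4096 = 4⁶, so L = 4.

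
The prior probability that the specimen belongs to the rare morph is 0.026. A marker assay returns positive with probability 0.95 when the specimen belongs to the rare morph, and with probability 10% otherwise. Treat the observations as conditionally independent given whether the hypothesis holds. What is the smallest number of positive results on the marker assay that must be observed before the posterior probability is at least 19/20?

3

Prior odds: 0.026 ÷ 0.974 = 13/487.
Likelihood ratio of a positive result = 0.95/0.1 = 9.5.
Target posterior odds = 0.95/0.05 = 19.
Require 9.5ⁿ ≥ 19 ÷ (13/487) = 9253/13.
9.5² = 90.25 falls short of 9253/13 but 9.5³ = 857.375 reaches it, so n = 3.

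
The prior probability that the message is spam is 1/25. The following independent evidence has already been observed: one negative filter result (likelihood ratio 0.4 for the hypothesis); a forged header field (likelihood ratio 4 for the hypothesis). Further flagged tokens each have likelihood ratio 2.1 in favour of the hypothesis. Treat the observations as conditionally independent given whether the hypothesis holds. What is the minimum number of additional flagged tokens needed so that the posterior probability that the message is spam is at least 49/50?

9

Prior odds = 0.04/0.96 = 1/24.
Combined Bayes factor of the evidence already in hand = 0.4 × 4 = 1.6.
Odds after that evidence = (1/24) × 1.6 = 1/15.
Target odds = 0.98/0.02 = 49.
Need 2.1ⁿ ≥ 49 ÷ (1/15) = 735.
2.1⁸ ≈378.229 falls short of 735 but 2.1⁹ ≈794.28 reaches it, so n = 9.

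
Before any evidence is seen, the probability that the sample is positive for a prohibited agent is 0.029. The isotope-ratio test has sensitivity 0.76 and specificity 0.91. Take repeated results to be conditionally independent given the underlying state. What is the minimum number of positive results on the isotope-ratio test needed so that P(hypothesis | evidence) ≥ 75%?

Prior odds: 0.029 ÷ 0.971 = 29/971.
False-positive rate = 1 − 0.91 = 0.09; likelihood ratio of a positive = 0.76/0.09 = 76/9.
Target odds: 0.75 ÷ 0.25 = 3.
Require (76/9)ⁿ ≥ 3 ÷ (29/971) = 2913/29.
(76/9)² = 5776/81 falls short of 2913/29 but (76/9)³ = 438976/729 reaches it, so n = 3.

3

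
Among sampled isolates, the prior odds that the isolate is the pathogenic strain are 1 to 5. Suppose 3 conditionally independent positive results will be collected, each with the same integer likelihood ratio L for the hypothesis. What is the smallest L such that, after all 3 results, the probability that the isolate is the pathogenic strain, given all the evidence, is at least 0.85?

Prior odds = 0.2.
Target odds = 0.85/0.15 = 17/3.
Need L³ ≥ 17/3 ÷ 0.2 = 85/3.
3³ = 27 < 85/3 ≤ 64 = 4³, so L = 4.

4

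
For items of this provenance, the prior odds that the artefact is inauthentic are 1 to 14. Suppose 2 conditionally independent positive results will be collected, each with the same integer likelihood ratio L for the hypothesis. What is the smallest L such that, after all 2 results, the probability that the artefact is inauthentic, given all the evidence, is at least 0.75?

Prior odds = 1/14.
Target odds = 0.75/0.25 = 3.
Need L² ≥ 3 ÷ (1/14) = 42.
6² = 36 < 42 ≤ 49 = 7², so L = 7.

7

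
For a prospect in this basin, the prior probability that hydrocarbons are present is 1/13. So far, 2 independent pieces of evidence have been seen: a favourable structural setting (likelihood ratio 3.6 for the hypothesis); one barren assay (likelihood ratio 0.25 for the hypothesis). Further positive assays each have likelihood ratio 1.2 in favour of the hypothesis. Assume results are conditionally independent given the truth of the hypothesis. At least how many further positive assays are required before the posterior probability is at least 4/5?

Prior odds = (1/13)/(12/13) = 1/12.
Combined Bayes factor of the evidence already in hand = 3.6 × 0.25 = 0.9.
Odds after that evidence = (1/12) × 0.9 = 0.075.
Target odds = 0.8/0.2 = 4.
Need 1.2ⁿ ≥ 4 ÷ 0.075 = 160/3.
1.2²¹ ≈46.0051 falls short of 160/3 but 1.2²² ≈55.2061 reaches it, so n = 22.

22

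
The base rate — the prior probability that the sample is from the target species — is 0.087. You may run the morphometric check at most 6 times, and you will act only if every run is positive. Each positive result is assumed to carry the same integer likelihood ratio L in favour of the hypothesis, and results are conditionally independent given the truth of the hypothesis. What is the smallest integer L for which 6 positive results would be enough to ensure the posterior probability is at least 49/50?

3

Prior odds = 0.087/0.913 = 87/913.
Target odds = 0.98/0.02 = 49.
Need L⁶ ≥ 49 ÷ (87/913) = 44737/87.
2⁶ = 64 < 44737/87 ≤ 729 = 3⁶, so L = 3.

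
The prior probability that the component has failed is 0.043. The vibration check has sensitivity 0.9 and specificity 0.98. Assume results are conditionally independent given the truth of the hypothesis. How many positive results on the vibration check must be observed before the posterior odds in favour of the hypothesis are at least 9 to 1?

Prior odds: 0.043 ÷ 0.957 = 43/957.
False-positive rate = 1 − 0.98 = 0.02; likelihood ratio of a positive = 0.9/0.02 = 45.
Target odds = 9.
Require 45ⁿ ≥ 9 ÷ (43/957) = 8613/43.
45¹ = 45 falls short of 8613/43 but 45² = 2025 reaches it, so n = 2.

2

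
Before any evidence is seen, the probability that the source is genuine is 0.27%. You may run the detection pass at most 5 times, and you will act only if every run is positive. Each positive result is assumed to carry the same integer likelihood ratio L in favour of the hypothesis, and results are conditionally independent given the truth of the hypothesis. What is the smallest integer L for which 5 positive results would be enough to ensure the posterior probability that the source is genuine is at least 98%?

8

Prior odds = 0.0027/0.9973 = 27/9973.
Target odds = 0.98/0.02 = 49.
Need L⁵ ≥ 49 ÷ (27/9973) = 488677/27.
7⁵ = 16807 < 488677/27 ≤ 32768 = 8⁵, so L = 8.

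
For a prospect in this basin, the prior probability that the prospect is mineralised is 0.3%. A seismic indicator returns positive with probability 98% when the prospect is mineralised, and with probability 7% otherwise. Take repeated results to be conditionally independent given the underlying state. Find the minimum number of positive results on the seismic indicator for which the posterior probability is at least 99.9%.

5

Prior odds: 0.003 ÷ 0.997 = 3/997.
Likelihood ratio of a positive result = 0.98/0.07 = 14.
Target odds: 0.999 ÷ 0.001 = 999.
Need (3/997) × 14ⁿ ≥ 999, i.e. 14ⁿ ≥ 332001.
14⁴ = 38416 falls short of 332001 but 14⁵ = 537824 reaches it, so n = 5.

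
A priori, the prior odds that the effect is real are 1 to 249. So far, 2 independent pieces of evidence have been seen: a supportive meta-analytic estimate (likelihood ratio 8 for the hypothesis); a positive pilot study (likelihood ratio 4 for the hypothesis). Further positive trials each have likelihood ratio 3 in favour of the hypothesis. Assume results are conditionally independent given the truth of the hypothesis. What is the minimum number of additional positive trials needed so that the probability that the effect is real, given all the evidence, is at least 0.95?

Prior odds = 1/249.
Combined Bayes factor of the evidence already in hand = 8 × 4 = 32.
Odds after that evidence = (1/249) × 32 = 32/249.
Target odds = 0.95/0.05 = 19.
Need 3ⁿ ≥ 19 ÷ (32/249) = 147.84375.
3⁴ = 81 falls short of 147.84375 but 3⁵ = 243 reaches it, so n = 5.

5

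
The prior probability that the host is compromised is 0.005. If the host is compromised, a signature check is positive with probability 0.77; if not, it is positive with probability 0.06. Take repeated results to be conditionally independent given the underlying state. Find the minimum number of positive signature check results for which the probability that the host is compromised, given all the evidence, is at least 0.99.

4

Prior odds: 0.005 ÷ 0.995 = 1/199.
Likelihood ratio of a positive = 0.77/0.06 = 77/6.
Target posterior odds = 0.99/0.01 = 99.
Require (77/6)ⁿ ≥ 99 ÷ (1/199) = 19701.
(77/6)³ = 456533/216 falls short of 19701 but (77/6)⁴ = 35153041/1296 reaches it, so n = 4.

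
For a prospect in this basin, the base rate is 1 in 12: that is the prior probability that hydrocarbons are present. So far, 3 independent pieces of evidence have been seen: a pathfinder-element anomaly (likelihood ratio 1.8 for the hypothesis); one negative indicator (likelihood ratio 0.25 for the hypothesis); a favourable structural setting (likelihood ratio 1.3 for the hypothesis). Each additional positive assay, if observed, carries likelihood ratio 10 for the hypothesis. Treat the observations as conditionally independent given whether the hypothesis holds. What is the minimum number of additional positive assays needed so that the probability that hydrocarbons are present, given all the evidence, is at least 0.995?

4

Prior odds = (1/12)/(11/12) = 1/11.
Combined Bayes factor of the evidence already in hand = 1.8 × 0.25 × 1.3 = 0.585.
Odds after that evidence = (1/11) × 0.585 = 117/2200.
Target odds = 0.995/0.005 = 199.
Need 10ⁿ ≥ 199 ÷ (117/2200) = 437800/117.
10³ = 1000 falls short of 437800/117 but 10⁴ = 10000 reaches it, so n = 4.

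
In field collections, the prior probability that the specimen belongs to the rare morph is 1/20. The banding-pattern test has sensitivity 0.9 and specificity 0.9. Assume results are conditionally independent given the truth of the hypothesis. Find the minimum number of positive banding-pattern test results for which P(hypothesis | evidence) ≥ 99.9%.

Prior odds: 0.05 ÷ 0.95 = 1/19.
False-positive rate = 1 − 0.9 = 0.1; likelihood ratio of a positive = 0.9/0.1 = 9.
Target odds: 0.999 ÷ 0.001 = 999.
Need (1/19) × 9ⁿ ≥ 999, i.e. 9ⁿ ≥ 18981.
9⁴ = 6561 falls short of 18981 but 9⁵ = 59049 reaches it, so n = 5.

5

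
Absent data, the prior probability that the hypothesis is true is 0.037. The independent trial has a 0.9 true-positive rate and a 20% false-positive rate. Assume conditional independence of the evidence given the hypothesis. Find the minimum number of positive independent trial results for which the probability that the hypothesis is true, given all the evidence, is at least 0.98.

Prior odds: 0.037 ÷ 0.963 = 37/963.
Likelihood ratio of a positive result = 0.9/0.2 = 4.5.
Target posterior odds = 0.98/0.02 = 49.
Need (37/963) × 4.5ⁿ ≥ 49, i.e. 4.5ⁿ ≥ 47187/37.
4.5⁴ = 410.0625 falls short of 47187/37 but 4.5⁵ = 1845.28125 reaches it, so n = 5.

5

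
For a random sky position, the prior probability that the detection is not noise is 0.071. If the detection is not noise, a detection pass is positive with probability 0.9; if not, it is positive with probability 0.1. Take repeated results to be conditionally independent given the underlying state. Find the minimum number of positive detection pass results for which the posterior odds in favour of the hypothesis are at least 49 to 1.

Prior odds: 0.071 ÷ 0.929 = 71/929.
Likelihood ratio of a positive = 0.9/0.1 = 9.
Target odds = 49.
Need (71/929) × 9ⁿ ≥ 49, i.e. 9ⁿ ≥ 45521/71.
9² = 81 falls short of 45521/71 but 9³ = 729 reaches it, so n = 3.

3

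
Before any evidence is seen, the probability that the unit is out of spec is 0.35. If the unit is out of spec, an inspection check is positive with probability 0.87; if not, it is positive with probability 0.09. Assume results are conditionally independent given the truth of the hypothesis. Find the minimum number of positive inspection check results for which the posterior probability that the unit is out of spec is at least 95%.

2

Prior odds: 0.35 ÷ 0.65 = 7/13.
Likelihood ratio of a positive = 0.87/0.09 = 29/3.
Target posterior odds = 0.95/0.05 = 19.
Require (29/3)ⁿ ≥ 19 ÷ (7/13) = 247/7.
(29/3)¹ = 29/3 falls short of 247/7 but (29/3)² = 841/9 reaches it, so n = 2.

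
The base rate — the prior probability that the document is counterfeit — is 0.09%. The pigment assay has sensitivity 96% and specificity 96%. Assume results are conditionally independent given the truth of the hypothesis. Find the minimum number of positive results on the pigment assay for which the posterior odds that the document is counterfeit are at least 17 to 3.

Prior odds = 0.0009/0.9991 = 9/9991.
False-positive rate = 1 − 0.96 = 0.04; likelihood ratio of a positive = 0.96/0.04 = 24.
Target odds = 17/3.
Require 24ⁿ ≥ 17/3 ÷ (9/9991) = 169847/27.
24² = 576 falls short of 169847/27 but 24³ = 13824 reaches it, so n = 3.

3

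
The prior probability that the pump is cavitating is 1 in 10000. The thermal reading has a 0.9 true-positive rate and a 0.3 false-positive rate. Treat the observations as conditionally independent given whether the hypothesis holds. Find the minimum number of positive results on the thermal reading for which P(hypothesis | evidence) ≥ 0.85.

Prior odds: 0.0001 ÷ 0.9999 = 1/9999.
Likelihood ratio of a positive result = 0.9/0.3 = 3.
Target odds: 0.85 ÷ 0.15 = 17/3.
Need (1/9999) × 3ⁿ ≥ 17/3, i.e. 3ⁿ ≥ 56661.
3⁹ = 19683 falls short of 56661 but 3¹⁰ = 59049 reaches it, so n = 10.

10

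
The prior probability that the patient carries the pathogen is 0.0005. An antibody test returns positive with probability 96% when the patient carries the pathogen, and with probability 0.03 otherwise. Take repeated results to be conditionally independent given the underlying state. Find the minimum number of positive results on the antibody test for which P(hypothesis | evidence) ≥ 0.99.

Prior odds: 0.0005 ÷ 0.9995 = 1/1999.
Likelihood ratio of a positive result = 0.96/0.03 = 32.
Target posterior odds = 0.99/0.01 = 99.
Need (1/1999) × 32ⁿ ≥ 99, i.e. 32ⁿ ≥ 197901.
32³ = 32768 falls short of 197901 but 32⁴ = 1048576 reaches it, so n = 4.

4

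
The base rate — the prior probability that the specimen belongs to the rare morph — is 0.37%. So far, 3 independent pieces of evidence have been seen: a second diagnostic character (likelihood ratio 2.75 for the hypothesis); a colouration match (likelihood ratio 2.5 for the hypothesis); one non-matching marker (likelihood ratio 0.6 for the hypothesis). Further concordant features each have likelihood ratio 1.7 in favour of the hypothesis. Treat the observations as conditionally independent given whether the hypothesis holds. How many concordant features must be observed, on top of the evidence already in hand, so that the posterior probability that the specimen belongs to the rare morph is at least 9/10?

13

Prior odds = 0.0037/0.9963 = 37/9963.
Combined Bayes factor of the evidence already in hand = 2.75 × 2.5 × 0.6 = 4.125.
Odds after that evidence = (37/9963) × 4.125 = 407/26568.
Target odds = 0.9/0.1 = 9.
Need 1.7ⁿ ≥ 9 ÷ (407/26568) = 239112/407.
1.7¹² ≈582.622 falls short of 239112/407 but 1.7¹³ ≈990.458 reaches it, so n = 13.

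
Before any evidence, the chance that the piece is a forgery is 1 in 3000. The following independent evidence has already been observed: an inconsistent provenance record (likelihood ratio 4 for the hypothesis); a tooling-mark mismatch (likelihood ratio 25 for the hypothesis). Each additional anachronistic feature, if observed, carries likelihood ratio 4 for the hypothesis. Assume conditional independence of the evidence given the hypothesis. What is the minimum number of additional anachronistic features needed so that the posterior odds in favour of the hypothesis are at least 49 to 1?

6

Prior odds = (1/3000)/(2999/3000) = 1/2999.
Combined Bayes factor of the evidence already in hand = 4 × 25 = 100.
Odds after that evidence = (1/2999) × 100 = 100/2999.
Target odds = 49.
Need 4ⁿ ≥ 49 ÷ (100/2999) = 1469.51.
4⁵ = 1024 falls short of 1469.51 but 4⁶ = 4096 reaches it, so n = 6.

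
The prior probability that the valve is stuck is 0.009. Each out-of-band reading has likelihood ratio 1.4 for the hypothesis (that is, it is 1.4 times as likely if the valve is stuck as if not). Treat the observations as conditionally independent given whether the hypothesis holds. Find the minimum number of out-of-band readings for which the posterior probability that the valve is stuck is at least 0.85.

Prior odds = 0.009/0.991 = 9/991.
Likelihood ratio per out-of-band reading = 1.4.
Target posterior odds = 0.85/0.15 = 17/3.
Require 1.4ⁿ ≥ 17/3 ÷ (9/991) = 16847/27.
1.4¹⁹ ≈597.63 falls short of 16847/27 but 1.4²⁰ ≈836.683 reaches it, so n = 20.

20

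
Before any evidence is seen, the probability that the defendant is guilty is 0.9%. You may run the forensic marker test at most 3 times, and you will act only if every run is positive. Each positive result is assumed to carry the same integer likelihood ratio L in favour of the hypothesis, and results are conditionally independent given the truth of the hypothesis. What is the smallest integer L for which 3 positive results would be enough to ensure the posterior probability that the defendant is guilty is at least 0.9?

Prior odds = 0.009/0.991 = 9/991.
Target odds = 0.9/0.1 = 9.
Need L³ ≥ 9 ÷ (9/991) = 991.
9³ = 729 < 991 ≤ 1000 = 10³, so L = 10.

10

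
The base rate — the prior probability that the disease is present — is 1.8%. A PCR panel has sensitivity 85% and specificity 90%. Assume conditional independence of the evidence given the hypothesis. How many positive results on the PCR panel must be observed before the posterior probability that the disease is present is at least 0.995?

Prior odds = 0.018/0.982 = 9/491.
False-positive rate = 1 − 0.9 = 0.1; likelihood ratio of a positive = 0.85/0.1 = 8.5.
Target posterior odds = 0.995/0.005 = 199.
Require 8.5ⁿ ≥ 199 ÷ (9/491) = 97709/9.
8.5⁴ = 5220.0625 falls short of 97709/9 but 8.5⁵ = 44370.53125 reaches it, so n = 5.

5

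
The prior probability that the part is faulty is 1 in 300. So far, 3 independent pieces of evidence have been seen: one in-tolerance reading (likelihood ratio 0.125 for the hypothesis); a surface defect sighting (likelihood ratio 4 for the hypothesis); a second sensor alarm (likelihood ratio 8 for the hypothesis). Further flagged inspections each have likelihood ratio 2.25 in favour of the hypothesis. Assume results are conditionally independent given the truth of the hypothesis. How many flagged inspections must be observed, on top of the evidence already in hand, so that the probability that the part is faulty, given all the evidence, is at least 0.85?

Prior odds = (1/300)/(299/300) = 1/299.
Combined Bayes factor of the evidence already in hand = 0.125 × 4 × 8 = 4.
Odds after that evidence = (1/299) × 4 = 4/299.
Target odds = 0.85/0.15 = 17/3.
Need 2.25ⁿ ≥ 17/3 ÷ (4/299) = 5083/12.
2.25⁷ = 4782969/16384 falls short of 5083/12 but 2.25⁸ = 43046721/65536 reaches it, so n = 8.

8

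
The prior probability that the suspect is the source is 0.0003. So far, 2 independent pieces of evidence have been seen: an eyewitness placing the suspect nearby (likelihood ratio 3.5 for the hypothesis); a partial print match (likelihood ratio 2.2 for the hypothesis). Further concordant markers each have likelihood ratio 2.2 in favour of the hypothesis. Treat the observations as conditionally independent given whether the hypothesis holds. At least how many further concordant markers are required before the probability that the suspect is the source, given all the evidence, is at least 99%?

14

Prior odds = 0.0003/0.9997 = 3/9997.
Combined Bayes factor of the evidence already in hand = 3.5 × 2.2 = 7.7.
Odds after that evidence = (3/9997) × 7.7 = 231/99970.
Target odds = 0.99/0.01 = 99.
Need 2.2ⁿ ≥ 99 ÷ (231/99970) = 299910/7.
2.2¹³ ≈28281 falls short of 299910/7 but 2.2¹⁴ ≈62218.2 reaches it, so n = 14.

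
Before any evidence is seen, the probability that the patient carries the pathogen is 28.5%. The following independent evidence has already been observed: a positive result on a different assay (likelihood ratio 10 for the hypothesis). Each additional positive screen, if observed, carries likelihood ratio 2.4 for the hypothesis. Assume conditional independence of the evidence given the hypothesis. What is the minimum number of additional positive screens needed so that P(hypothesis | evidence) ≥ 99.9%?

Prior odds = 0.285/0.715 = 57/143.
Bayes factor of the evidence already in hand = 10.
Odds after that evidence = (57/143) × 10 = 570/143.
Target odds = 0.999/0.001 = 999.
Need 2.4ⁿ ≥ 999 ÷ (570/143) = 47619/190.
2.4⁶ = 2985984/15625 falls short of 47619/190 but 2.4⁷ = 35831808/78125 reaches it, so n = 7.

7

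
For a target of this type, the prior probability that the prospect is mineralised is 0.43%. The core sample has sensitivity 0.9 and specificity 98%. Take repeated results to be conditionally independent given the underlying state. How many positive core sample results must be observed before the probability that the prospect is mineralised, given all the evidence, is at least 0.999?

4

Prior odds: 0.0043 ÷ 0.9957 = 43/9957.
False-positive rate = 1 − 0.98 = 0.02; likelihood ratio of a positive = 0.9/0.02 = 45.
Target odds: 0.999 ÷ 0.001 = 999.
Need (43/9957) × 45ⁿ ≥ 999, i.e. 45ⁿ ≥ 9947043/43.
45³ = 91125 falls short of 9947043/43 but 45⁴ = 4100625 reaches it, so n = 4.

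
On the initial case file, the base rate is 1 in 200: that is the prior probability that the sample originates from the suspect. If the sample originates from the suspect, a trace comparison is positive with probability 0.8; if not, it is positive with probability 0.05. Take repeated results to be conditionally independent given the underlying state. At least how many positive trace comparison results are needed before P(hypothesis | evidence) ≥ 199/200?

4

Prior odds = 0.005/0.995 = 1/199.
Likelihood ratio of a positive = 0.8/0.05 = 16.
Target posterior odds = 0.995/0.005 = 199.
Require 16ⁿ ≥ 199 ÷ (1/199) = 39601.
16³ = 4096 falls short of 39601 but 16⁴ = 65536 reaches it, so n = 4.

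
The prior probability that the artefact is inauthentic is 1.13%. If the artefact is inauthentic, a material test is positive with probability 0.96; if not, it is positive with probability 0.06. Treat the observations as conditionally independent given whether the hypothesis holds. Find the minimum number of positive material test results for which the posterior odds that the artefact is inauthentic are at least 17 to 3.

Prior odds: 0.0113 ÷ 0.9887 = 113/9887.
Likelihood ratio of a positive = 0.96/0.06 = 16.
Target odds = 17/3.
Require 16ⁿ ≥ 17/3 ÷ (113/9887) = 168079/339.
16² = 256 falls short of 168079/339 but 16³ = 4096 reaches it, so n = 3.

3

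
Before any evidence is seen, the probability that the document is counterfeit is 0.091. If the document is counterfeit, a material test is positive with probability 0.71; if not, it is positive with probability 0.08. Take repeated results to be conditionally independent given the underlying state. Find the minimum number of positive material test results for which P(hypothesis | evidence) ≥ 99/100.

4

Prior odds = 0.091/0.909 = 91/909.
Likelihood ratio of a positive = 0.71/0.08 = 8.875.
Target odds: 0.99 ÷ 0.01 = 99.
Need (91/909) × 8.875ⁿ ≥ 99, i.e. 8.875ⁿ ≥ 89991/91.
8.875³ = 357911/512 falls short of 89991/91 but 8.875⁴ = 25411681/4096 reaches it, so n = 4.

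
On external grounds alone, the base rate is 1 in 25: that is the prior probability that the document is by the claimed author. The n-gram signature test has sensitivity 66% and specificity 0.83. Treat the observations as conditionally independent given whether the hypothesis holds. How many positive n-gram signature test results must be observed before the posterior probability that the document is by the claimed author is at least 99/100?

6

Prior odds: 0.04 ÷ 0.96 = 1/24.
False-positive rate = 1 − 0.83 = 0.17; likelihood ratio of a positive = 0.66/0.17 = 66/17.
Target odds: 0.99 ÷ 0.01 = 99.
Require (66/17)ⁿ ≥ 99 ÷ (1/24) = 2376.
(66/17)⁵ ≈882.013 falls short of 2376 but (66/17)⁶ ≈3424.29 reaches it, so n = 6.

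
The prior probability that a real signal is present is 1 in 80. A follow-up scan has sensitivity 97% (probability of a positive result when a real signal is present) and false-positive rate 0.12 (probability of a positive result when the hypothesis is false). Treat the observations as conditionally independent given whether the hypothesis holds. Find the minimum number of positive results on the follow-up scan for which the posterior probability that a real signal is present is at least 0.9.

Prior odds = 0.0125/0.9875 = 1/79.
Likelihood ratio of a positive result = 0.97/0.12 = 97/12.
Target odds: 0.9 ÷ 0.1 = 9.
Require (97/12)ⁿ ≥ 9 ÷ (1/79) = 711.
(97/12)³ = 912673/1728 falls short of 711 but (97/12)⁴ = 88529281/20736 reaches it, so n = 4.

4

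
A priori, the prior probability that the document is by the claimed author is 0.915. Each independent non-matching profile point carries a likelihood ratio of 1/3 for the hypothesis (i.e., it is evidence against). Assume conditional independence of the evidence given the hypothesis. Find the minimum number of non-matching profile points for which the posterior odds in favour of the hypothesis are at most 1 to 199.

Prior odds: 0.915 ÷ 0.085 = 183/17.
Likelihood ratio per non-matching profile point = 1/3.
Target odds = 1/199.
Require (1/3)ⁿ ≤ 1/199 ÷ (183/17) = 17/36417.
(1/3)⁶ = 1/729 is still above 17/36417 but (1/3)⁷ = 1/2187 is at or below it, so n = 7.

7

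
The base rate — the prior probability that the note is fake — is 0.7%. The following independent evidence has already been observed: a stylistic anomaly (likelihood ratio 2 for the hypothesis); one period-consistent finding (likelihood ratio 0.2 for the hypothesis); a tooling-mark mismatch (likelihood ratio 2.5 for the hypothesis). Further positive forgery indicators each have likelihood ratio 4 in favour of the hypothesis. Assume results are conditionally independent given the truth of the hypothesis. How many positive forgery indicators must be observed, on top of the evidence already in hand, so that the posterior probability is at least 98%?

Prior odds = 0.007/0.993 = 7/993.
Combined Bayes factor of the evidence already in hand = 2 × 0.2 × 2.5 = 1.
Odds after that evidence = (7/993) × 1 = 7/993.
Target odds = 0.98/0.02 = 49.
Need 4ⁿ ≥ 49 ÷ (7/993) = 6951.
4⁶ = 4096 falls short of 6951 but 4⁷ = 16384 reaches it, so n = 7.

7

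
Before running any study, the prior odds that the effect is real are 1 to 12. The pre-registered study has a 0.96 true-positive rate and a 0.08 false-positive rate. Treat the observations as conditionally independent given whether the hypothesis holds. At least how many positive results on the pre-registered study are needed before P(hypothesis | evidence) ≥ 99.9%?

4

Prior odds = 1/12.
Likelihood ratio of a positive result = 0.96/0.08 = 12.
Target posterior odds = 0.999/0.001 = 999.
Need (1/12) × 12ⁿ ≥ 999, i.e. 12ⁿ ≥ 11988.
12³ = 1728 falls short of 11988 but 12⁴ = 20736 reaches it, so n = 4.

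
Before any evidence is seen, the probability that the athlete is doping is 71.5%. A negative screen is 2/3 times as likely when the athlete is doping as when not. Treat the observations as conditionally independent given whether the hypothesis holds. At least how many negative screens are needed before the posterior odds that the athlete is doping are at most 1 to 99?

14

Prior odds: 0.715 ÷ 0.285 = 143/57.
Likelihood ratio per negative screen = 2/3.
Target odds = 1/99.
Require (2/3)ⁿ ≤ 1/99 ÷ (143/57) = 19/4719.
(2/3)¹³ = 8192/1594323 is still above 19/4719 but (2/3)¹⁴ = 16384/4782969 is at or below it, so n = 14.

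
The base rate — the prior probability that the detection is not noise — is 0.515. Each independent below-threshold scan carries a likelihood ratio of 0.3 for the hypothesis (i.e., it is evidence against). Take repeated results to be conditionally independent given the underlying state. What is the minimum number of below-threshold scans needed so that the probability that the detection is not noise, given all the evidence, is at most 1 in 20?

Prior odds: 0.515 ÷ 0.485 = 103/97.
Likelihood ratio per below-threshold scan = 0.3.
Target posterior odds = 0.05/0.95 = 1/19.
Require 0.3ⁿ ≤ 1/19 ÷ (103/97) = 97/1957.
0.3² = 0.09 is still above 97/1957 but 0.3³ = 0.027 is at or below it, so n = 3.

3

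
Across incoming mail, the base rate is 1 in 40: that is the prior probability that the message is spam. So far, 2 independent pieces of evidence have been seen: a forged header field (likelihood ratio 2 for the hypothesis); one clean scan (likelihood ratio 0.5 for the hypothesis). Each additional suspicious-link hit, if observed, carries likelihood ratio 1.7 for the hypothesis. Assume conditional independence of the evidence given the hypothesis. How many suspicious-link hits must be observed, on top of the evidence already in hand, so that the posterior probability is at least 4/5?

Prior odds = 0.025/0.975 = 1/39.
Combined Bayes factor of the evidence already in hand = 2 × 0.5 = 1.
Odds after that evidence = (1/39) × 1 = 1/39.
Target odds = 0.8/0.2 = 4.
Need 1.7ⁿ ≥ 4 ÷ (1/39) = 156.
1.7⁹ ≈118.588 falls short of 156 but 1.7¹⁰ ≈201.599 reaches it, so n = 10.

10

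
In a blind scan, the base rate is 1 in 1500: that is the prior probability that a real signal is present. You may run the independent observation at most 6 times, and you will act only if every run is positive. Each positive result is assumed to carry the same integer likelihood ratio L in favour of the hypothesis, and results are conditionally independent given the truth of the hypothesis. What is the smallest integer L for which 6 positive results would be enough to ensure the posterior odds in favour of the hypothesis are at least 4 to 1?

5

Prior odds = (1/1500)/(1499/1500) = 1/1499.
Target odds = 4.
Need L⁶ ≥ 4 ÷ (1/1499) = 5996.
4⁶ = 4096 < 5996 ≤ 15625 = 5⁶, so L = 5.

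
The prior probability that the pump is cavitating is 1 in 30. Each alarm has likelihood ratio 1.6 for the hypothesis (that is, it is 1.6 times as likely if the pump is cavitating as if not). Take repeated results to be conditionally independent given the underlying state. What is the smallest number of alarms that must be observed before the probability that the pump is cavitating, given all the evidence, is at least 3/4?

10

Prior odds: (1/30) ÷ (29/30) = 1/29.
Likelihood ratio per alarm = 1.6.
Target odds: 0.75 ÷ 0.25 = 3.
Require 1.6ⁿ ≥ 3 ÷ (1/29) = 87.
1.6⁹ = 134217728/1953125 falls short of 87 but 1.6¹⁰ ≈109.951 reaches it, so n = 10.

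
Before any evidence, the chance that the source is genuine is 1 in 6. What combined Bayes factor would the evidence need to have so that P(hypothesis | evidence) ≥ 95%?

Prior odds = (1/6)/(5/6) = 0.2.
Target odds = 0.95/0.05 = 19.
Required Bayes factor = 19 ÷ 0.2 = 95.

95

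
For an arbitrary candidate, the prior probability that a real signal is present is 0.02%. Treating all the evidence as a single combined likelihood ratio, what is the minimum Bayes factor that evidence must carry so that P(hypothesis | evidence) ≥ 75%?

Prior odds = 0.0002/0.9998 = 1/4999.
Target odds = 0.75/0.25 = 3.
Required Bayes factor = 3 ÷ (1/4999) = 14997.

14997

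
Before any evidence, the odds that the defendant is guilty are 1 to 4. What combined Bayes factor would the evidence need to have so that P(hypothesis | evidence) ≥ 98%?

196

Prior odds = 0.25.
Target odds = 0.98/0.02 = 49.
Required Bayes factor = 49 ÷ 0.25 = 196.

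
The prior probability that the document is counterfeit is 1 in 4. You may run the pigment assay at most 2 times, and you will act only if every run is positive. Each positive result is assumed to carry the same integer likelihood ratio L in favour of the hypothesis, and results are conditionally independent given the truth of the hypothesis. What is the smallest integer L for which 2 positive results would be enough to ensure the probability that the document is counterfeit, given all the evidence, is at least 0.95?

Prior odds = 0.25/0.75 = 1/3.
Target odds = 0.95/0.05 = 19.
Need L² ≥ 19 ÷ (1/3) = 57.
7² = 49 < 57 ≤ 64 = 8², so L = 8.

8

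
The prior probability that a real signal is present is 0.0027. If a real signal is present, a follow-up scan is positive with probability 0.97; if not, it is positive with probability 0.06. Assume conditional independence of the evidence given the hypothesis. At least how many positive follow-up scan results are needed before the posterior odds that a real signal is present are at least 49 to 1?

4

Prior odds = 0.0027/0.9973 = 27/9973.
Likelihood ratio of a positive = 0.97/0.06 = 97/6.
Target odds = 49.
Require (97/6)ⁿ ≥ 49 ÷ (27/9973) = 488677/27.
(97/6)³ = 912673/216 falls short of 488677/27 but (97/6)⁴ = 88529281/1296 reaches it, so n = 4.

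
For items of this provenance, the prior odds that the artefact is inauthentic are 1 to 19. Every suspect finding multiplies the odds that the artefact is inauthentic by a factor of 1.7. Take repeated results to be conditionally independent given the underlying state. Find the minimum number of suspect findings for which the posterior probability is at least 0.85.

Prior odds = 1/19.
Likelihood ratio per suspect finding = 1.7.
Target posterior odds = 0.85/0.15 = 17/3.
Require 1.7ⁿ ≥ 17/3 ÷ (1/19) = 323/3.
1.7⁸ ≈69.7576 falls short of 323/3 but 1.7⁹ ≈118.588 reaches it, so n = 9.

9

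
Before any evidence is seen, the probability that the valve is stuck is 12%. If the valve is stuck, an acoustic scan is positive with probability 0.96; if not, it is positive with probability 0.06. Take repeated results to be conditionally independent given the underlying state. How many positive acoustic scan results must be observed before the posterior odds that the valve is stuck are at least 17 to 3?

2

Prior odds: 0.12 ÷ 0.88 = 3/22.
Likelihood ratio of a positive = 0.96/0.06 = 16.
Target odds = 17/3.
Need (3/22) × 16ⁿ ≥ 17/3, i.e. 16ⁿ ≥ 374/9.
16¹ = 16 falls short of 374/9 but 16² = 256 reaches it, so n = 2.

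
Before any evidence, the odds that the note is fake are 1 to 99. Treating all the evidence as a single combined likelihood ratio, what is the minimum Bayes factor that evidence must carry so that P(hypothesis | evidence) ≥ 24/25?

Prior odds = 1/99.
Target odds = 0.96/0.04 = 24.
Required Bayes factor = 24 ÷ (1/99) = 2376.

2376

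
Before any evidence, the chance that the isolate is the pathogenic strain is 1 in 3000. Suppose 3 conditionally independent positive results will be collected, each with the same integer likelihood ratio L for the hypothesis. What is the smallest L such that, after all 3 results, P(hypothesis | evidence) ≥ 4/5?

Prior odds = (1/3000)/(2999/3000) = 1/2999.
Target odds = 0.8/0.2 = 4.
Need L³ ≥ 4 ÷ (1/2999) = 11996.
22³ = 10648 < 11996 ≤ 12167 = 23³, so L = 23.

23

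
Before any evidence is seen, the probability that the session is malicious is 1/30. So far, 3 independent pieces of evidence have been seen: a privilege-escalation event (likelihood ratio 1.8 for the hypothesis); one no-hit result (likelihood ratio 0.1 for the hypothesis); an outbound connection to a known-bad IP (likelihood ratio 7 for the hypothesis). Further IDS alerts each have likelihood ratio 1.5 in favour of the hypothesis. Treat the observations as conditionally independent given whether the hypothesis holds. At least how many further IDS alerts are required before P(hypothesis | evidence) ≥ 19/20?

15

Prior odds = (1/30)/(29/30) = 1/29.
Combined Bayes factor of the evidence already in hand = 1.8 × 0.1 × 7 = 1.26.
Odds after that evidence = (1/29) × 1.26 = 63/1450.
Target odds = 0.95/0.05 = 19.
Need 1.5ⁿ ≥ 19 ÷ (63/1450) = 27550/63.
1.5¹⁴ = 4782969/16384 falls short of 27550/63 but 1.5¹⁵ = 14348907/32768 reaches it, so n = 15.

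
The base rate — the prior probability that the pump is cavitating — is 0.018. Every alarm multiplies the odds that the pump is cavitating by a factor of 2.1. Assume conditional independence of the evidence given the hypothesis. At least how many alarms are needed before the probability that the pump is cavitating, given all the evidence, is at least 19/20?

10

Prior odds: 0.018 ÷ 0.982 = 9/491.
Likelihood ratio per alarm = 2.1.
Target odds: 0.95 ÷ 0.05 = 19.
Need (9/491) × 2.1ⁿ ≥ 19, i.e. 2.1ⁿ ≥ 9329/9.
2.1⁹ ≈794.28 falls short of 9329/9 but 2.1¹⁰ ≈1667.99 reaches it, so n = 10.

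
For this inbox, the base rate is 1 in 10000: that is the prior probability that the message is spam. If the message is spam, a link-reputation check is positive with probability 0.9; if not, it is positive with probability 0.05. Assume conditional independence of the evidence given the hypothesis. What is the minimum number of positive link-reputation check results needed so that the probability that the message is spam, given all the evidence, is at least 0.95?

5

Prior odds = 0.0001/0.9999 = 1/9999.
Likelihood ratio of a positive = 0.9/0.05 = 18.
Target posterior odds = 0.95/0.05 = 19.
Need (1/9999) × 18ⁿ ≥ 19, i.e. 18ⁿ ≥ 189981.
18⁴ = 104976 falls short of 189981 but 18⁵ = 1889568 reaches it, so n = 5.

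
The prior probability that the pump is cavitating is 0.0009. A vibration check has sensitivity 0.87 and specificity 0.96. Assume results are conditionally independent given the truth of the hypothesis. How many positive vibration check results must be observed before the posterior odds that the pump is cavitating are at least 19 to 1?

4

Prior odds: 0.0009 ÷ 0.9991 = 9/9991.
False-positive rate = 1 − 0.96 = 0.04; likelihood ratio of a positive = 0.87/0.04 = 21.75.
Target odds = 19.
Need (9/9991) × 21.75ⁿ ≥ 19, i.e. 21.75ⁿ ≥ 189829/9.
21.75³ = 658503/64 falls short of 189829/9 but 21.75⁴ = 57289761/256 reaches it, so n = 4.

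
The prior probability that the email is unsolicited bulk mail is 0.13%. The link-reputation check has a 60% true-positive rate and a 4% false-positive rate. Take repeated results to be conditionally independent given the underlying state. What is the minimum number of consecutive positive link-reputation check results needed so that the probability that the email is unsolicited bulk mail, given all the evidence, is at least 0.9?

Prior odds: 0.0013 ÷ 0.9987 = 13/9987.
Likelihood ratio of a positive result = 0.6/0.04 = 15.
Target odds: 0.9 ÷ 0.1 = 9.
Require 15ⁿ ≥ 9 ÷ (13/9987) = 89883/13.
15³ = 3375 falls short of 89883/13 but 15⁴ = 50625 reaches it, so n = 4.

4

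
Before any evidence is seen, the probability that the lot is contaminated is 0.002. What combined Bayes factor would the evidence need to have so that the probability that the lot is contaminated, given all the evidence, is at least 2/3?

998

Prior odds = 0.002/0.998 = 1/499.
Target odds = (2/3)/(1/3) = 2.
Required Bayes factor = 2 ÷ (1/499) = 998.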